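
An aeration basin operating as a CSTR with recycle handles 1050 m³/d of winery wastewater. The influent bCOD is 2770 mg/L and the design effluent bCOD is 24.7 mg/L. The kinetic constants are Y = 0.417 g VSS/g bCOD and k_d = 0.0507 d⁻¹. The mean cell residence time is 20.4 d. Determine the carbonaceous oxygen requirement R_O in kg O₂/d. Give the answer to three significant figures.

R_O ≈ 2040 kg O₂/d

Observed yield with endogenous decay: Y_obs = Y / (1 + k_d·θ_c) = 0.417 / (1 + 0.0507 × 20.4) = 0.417 / 2.034 = 0.2050 g VSS/g bCOD.
Q·(S₀ − S) = 1050 × (2770 − 24.7) × 10⁻³ = 2883 kg/d removed.
Biomass synthesised: P_X = Y_obs × 2883 = 590.9 kg VSS/d.
R_O = Q·ΔS − 1.42 P_X = 2883 − 839.1 = 2044 kg O₂/d.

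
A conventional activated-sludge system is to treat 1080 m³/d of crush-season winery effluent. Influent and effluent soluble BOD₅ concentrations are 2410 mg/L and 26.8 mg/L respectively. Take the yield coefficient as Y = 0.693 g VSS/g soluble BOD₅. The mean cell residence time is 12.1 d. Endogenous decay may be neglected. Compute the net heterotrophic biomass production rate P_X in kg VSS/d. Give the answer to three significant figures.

No decay correction is needed, so Y_obs = Y = 0.693.
Q·(S₀ − S) = 1080 × (2410 − 26.8) × 10⁻³ = 2574 kg/d removed.
So the net sludge growth is P_X = 0.6930 × 2574 = 1784 kg VSS/d.

P_X ≈ 1780 kg VSS/d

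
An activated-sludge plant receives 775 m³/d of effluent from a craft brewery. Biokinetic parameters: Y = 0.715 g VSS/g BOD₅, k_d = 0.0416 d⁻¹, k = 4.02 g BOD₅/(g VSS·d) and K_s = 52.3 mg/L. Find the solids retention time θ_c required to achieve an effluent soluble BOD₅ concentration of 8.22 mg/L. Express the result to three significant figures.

θ_c ≈ 2.87 d

Specific growth rate at S = 8.22 mg/L: μ = YkS/(K_s+S) = 0.715·4.02·8.22/(52.3+8.22) = 0.3904 d⁻¹.
1/θ_c = 0.3904 − 0.0416 = 0.3488 d⁻¹, so θ_c = 2.867 d.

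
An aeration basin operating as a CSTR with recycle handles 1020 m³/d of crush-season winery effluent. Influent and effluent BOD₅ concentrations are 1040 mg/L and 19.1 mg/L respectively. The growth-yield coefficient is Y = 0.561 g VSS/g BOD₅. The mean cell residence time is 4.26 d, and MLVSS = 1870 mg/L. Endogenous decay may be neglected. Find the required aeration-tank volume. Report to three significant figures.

V ≈ 1330 m³

Biomass mass balance (decay neglected): V·X = Y·Q·(S₀ − S)·θ_c, so V = 0.561 × 1020 × (1040 − 19.1) × 4.26 / 1870 = 1331 m³.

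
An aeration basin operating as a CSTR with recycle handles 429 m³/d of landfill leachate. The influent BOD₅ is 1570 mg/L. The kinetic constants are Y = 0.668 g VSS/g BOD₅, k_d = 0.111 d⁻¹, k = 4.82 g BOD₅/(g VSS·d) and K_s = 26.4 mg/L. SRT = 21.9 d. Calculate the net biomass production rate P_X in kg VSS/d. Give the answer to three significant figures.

P_X ≈ 131 kg VSS/d

For a completely mixed reactor with recycle the Lawrence–McCarty relation gives S = K_s·(1 + k_d·θ_c) / [θ_c·(Y·k − k_d) − 1] = 26.4 × (1 + 0.111 × 21.9) / [21.9 × (0.668 × 4.82 − 0.111) − 1] = 90.58 / 67.08 = 1.350 mg/L.
Y_obs = Y / (1 + k_d θ_c) = 0.668 / (1 + 0.111 × 21.9) = 0.668 / 3.431 = 0.1947.
Substrate removed = Q·(S₀ − S) = 429 m³/d × (1570 − 1.35) g/m³ = 6.73×10^5 g/d = 673.0 kg/d.
So the net sludge growth is P_X = 0.1947 × 673.0 = 131.0 kg VSS/d.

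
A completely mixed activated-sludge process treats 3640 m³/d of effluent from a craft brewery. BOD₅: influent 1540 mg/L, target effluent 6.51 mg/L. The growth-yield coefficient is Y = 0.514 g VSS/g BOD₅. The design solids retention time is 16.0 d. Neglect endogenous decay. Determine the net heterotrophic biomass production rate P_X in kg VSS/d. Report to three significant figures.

Since k_d ≈ 0, Y_obs = Y = 0.514 g VSS/g BOD₅.
ΔS = 1540 − 6.51 = 1533 mg/L, so the substrate removal rate is 3640 × 1533/1000 = 5582 kg BOD₅/d.
Biomass produced: P_X = Y_obs·Q·ΔS = 0.5140 × 5582 ≈ 2869 kg VSS/d.

P_X ≈ 2870 kg VSS/d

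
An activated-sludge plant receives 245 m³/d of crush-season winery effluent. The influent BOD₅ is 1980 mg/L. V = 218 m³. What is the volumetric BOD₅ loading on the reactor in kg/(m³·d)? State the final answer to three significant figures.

Volumetric loading L_v = Q·S₀ / V = 245 × 1980 g/m³ / 218.0 m³ = 2225 g/(m³·d) = 2.225 kg BOD₅/(m³·d).

L_v ≈ 2.23 kg BOD₅/(m³·d)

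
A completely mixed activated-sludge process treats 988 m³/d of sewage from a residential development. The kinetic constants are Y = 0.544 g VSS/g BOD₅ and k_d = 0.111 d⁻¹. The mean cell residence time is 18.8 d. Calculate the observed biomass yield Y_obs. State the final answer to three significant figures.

Y_obs ≈ 0.176 g VSS/g BOD₅

Observed yield with endogenous decay: Y_obs = Y / (1 + k_d·θ_c) = 0.544 / (1 + 0.111 × 18.8) = 0.544 / 3.087 = 0.1762 g VSS/g BOD₅.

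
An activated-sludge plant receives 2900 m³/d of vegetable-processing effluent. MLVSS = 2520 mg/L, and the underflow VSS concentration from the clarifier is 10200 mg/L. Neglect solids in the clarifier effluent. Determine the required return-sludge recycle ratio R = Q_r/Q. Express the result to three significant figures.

Mass balance around the secondary clarifier (neglecting effluent solids): R = X / (X_r − X) = 2520 / (10200 − 2520) = 0.3281.

R ≈ 0.328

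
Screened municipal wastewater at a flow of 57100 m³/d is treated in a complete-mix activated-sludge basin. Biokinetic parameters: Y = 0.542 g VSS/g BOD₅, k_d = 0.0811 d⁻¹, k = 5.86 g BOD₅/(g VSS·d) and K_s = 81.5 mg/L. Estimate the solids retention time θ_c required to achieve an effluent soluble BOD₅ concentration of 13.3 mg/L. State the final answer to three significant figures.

θ_c ≈ 2.74 d

At the target effluent, Y k S/(K_s+S) = 0.542×5.86×13.3/94.80 = 0.4456 d⁻¹.
1/θ_c = 0.4456 − 0.0811 = 0.3645 d⁻¹, so θ_c = 2.744 d.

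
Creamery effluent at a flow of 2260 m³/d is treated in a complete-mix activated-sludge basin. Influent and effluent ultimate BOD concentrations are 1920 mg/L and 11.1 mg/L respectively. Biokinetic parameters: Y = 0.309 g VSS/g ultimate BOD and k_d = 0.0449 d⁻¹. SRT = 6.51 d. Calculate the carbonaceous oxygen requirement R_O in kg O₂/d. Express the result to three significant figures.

Y_obs = Y / (1 + k_d θ_c) = 0.309 / (1 + 0.0449 × 6.51) = 0.309 / 1.292 = 0.2391.
Substrate removed = Q·(S₀ − S) = 2260 m³/d × (1920 − 11.1) g/m³ = 4.31×10^6 g/d = 4314 kg/d.
Biomass synthesised: P_X = Y_obs × 4314 = 1032 kg VSS/d.
R_O = Q·ΔS − 1.42 P_X = 4314 − 1465 = 2849 kg O₂/d.

R_O ≈ 2850 kg O₂/d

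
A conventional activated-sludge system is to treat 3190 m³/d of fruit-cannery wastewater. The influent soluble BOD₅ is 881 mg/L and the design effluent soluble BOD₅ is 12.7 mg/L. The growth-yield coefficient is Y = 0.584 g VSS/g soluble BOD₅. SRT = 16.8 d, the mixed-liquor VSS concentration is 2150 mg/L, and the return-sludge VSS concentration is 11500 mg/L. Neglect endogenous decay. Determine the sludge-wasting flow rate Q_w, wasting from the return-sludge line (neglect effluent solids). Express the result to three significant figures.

V·X = Y·Q·ΔS·θ_c gives V = 0.584 × 3190 × (881 − 12.7) × 16.8 / 2150 = 12640 m³.
Wasting from the return line (neglecting effluent solids): Q_w = V·X / (θ_c·X_r) = 12640 × 2150 / (16.8 × 11500) = 140.7 m³/d.

Q_w ≈ 141 m³/d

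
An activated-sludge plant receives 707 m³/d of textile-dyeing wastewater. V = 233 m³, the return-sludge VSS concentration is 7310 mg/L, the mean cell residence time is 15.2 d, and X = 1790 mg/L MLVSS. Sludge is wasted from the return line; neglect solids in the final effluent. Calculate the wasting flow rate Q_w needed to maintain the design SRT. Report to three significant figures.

Q_w ≈ 3.75 m³/d

Wasting from the return line (neglecting effluent solids): Q_w = V·X / (θ_c·X_r) = 233.0 × 1790 / (15.2 × 7310) = 3.754 m³/d.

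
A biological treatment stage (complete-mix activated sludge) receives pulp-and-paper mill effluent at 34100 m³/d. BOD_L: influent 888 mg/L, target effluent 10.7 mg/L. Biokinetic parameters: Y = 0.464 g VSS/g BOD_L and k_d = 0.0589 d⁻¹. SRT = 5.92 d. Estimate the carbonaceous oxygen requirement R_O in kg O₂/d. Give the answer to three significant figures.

R_O ≈ 15300 kg O₂/d

Y_obs = Y / (1 + k_d θ_c) = 0.464 / (1 + 0.0589 × 5.92) = 0.464 / 1.349 = 0.3440.
Q·(S₀ − S) = 34100 × (888 − 10.7) × 10⁻³ = 29916 kg/d removed.
Biomass synthesised: P_X = Y_obs × 29916 = 10292 kg VSS/d.
Carbonaceous O₂ demand = substrate oxidised − cell-mass equivalent = 29916 − 1.42 × 10292 = 15301 kg O₂/d.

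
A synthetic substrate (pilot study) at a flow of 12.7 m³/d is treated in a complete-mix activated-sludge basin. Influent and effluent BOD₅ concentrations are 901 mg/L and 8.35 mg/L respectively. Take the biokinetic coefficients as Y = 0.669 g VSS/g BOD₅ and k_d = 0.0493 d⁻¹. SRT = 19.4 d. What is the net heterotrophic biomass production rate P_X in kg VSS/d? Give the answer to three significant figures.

Observed yield with endogenous decay: Y_obs = Y / (1 + k_d·θ_c) = 0.669 / (1 + 0.0493 × 19.4) = 0.669 / 1.956 = 0.3420 g VSS/g BOD₅.
Substrate removed = Q·(S₀ − S) = 12.7 m³/d × (901 − 8.35) g/m³ = 1.13×10^4 g/d = 11.34 kg/d.
So the net sludge growth is P_X = 0.3420 × 11.34 = 3.877 kg VSS/d.

P_X ≈ 3.88 kg VSS/d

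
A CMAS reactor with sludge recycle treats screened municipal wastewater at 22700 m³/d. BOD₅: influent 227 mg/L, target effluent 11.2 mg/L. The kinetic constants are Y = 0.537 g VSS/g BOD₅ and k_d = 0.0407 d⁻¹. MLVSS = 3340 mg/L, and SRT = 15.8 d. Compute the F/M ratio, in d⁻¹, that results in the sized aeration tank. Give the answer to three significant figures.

F/M ≈ 0.204 d⁻¹

From the SRT design equation V = Y Q (S₀−S) θ_c / [X (1 + k_d θ_c)] = 0.537 × 22700 × (227 − 11.2) × 15.8 / [3340 × (1 + 0.0407 × 15.8)] = 4.16×10^7 / 5488 = 7574 m³.
F/M = Q·S₀ / (V·X) = 22700 × 227 / (7574 × 3340) = 0.2037 g BOD₅·(g VSS·d)⁻¹.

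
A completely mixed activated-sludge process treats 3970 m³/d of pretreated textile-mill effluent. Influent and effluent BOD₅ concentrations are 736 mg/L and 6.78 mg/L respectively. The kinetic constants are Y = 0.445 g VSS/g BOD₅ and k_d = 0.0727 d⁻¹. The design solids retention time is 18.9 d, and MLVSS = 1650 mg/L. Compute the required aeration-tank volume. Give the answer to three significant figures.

From the SRT design equation V = Y Q (S₀−S) θ_c / [X (1 + k_d θ_c)] = 0.445 × 3970 × (736 − 6.78) × 18.9 / [1650 × (1 + 0.0727 × 18.9)] = 2.43×10^7 / 3917 = 6216 m³.

V ≈ 6220 m³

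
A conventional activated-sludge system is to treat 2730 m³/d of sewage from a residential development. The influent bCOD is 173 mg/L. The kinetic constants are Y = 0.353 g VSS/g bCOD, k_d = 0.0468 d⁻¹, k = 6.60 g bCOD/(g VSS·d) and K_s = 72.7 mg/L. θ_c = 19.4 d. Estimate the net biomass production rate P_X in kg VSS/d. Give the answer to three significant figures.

From the Monod/SRT balance for a CMAS, S = K_s·(1+k_d θ_c)/[θ_c·(Y k − k_d) − 1] = 72.7 × (1 + 0.0468 × 19.4) / [19.4 × (0.353 × 6.60 − 0.0468) − 1] = 138.7 / 43.29 = 3.204 mg/L.
Correct the yield for decay: Y_obs = Y/(1 + k_d θ_c) = 0.353 / (1 + 0.0468 × 19.4) = 0.353 / 1.908 = 0.1850.
Q·(S₀ − S) = 2730 × (173 − 3.20) × 10⁻³ = 463.6 kg/d removed.
Net biomass production P_X = Y_obs × Q·(S₀ − S) = 0.1850 × 463.6 = 85.77 kg VSS/d.

P_X ≈ 85.8 kg VSS/d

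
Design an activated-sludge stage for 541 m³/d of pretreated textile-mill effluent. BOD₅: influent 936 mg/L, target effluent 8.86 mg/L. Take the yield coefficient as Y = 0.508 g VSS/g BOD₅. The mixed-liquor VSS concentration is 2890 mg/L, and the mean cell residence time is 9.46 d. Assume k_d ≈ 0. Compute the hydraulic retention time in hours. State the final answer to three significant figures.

τ ≈ 37.0 h

With k_d = 0 the design equation reduces to V = Y Q (S₀−S) θ_c / X = 0.508 × 541 × (936 − 8.86) × 9.46 / 2890 = 834.1 m³.
τ = V/Q = 834.1/541 = 1.542 d, or 37.00 h.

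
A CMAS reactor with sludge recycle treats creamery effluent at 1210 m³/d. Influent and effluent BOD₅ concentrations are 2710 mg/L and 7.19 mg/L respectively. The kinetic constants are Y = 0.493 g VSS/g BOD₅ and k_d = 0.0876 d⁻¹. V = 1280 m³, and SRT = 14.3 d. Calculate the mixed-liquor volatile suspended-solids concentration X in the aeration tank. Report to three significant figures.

Solving the biomass balance for X: X = Y Q (S₀−S) θ_c / [V (1+k_d θ_c)] = 0.493 × 1210 × (2710 − 7.19) × 14.3 / [1280 × (1 + 0.0876 × 14.3)] = 7996 mg/L.

X ≈ 8000 mg/L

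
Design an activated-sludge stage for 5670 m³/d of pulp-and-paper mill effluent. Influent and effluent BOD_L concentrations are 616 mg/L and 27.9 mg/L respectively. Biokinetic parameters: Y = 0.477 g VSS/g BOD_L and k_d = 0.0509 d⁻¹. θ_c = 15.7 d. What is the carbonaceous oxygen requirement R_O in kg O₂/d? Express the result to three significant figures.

Observed yield with endogenous decay: Y_obs = Y / (1 + k_d·θ_c) = 0.477 / (1 + 0.0509 × 15.7) = 0.477 / 1.799 = 0.2651 g VSS/g BOD_L.
ΔS = 616 − 27.9 = 588.1 mg/L, so the substrate removal rate is 5670 × 588.1/1000 = 3335 kg BOD_L/d.
Net sludge production P_X = 0.2651 × 3335 = 884.1 kg VSS/d.
R_O = Q·(S₀ − S) − 1.42·P_X = 3335 − 1.42 × 884.1 = 2079 kg O₂/d.

R_O ≈ 2080 kg O₂/d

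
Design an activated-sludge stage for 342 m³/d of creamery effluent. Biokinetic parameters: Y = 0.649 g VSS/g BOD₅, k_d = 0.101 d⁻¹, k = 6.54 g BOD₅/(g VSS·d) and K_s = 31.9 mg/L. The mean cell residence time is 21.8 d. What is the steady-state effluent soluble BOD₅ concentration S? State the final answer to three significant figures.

For a completely mixed reactor with recycle the Lawrence–McCarty relation gives S = K_s·(1 + k_d·θ_c) / [θ_c·(Y·k − k_d) − 1] = 31.9 × (1 + 0.101 × 21.8) / [21.8 × (0.649 × 6.54 − 0.101) − 1] = 102.1 / 89.33 = 1.143 mg/L.

S ≈ 1.14 mg/L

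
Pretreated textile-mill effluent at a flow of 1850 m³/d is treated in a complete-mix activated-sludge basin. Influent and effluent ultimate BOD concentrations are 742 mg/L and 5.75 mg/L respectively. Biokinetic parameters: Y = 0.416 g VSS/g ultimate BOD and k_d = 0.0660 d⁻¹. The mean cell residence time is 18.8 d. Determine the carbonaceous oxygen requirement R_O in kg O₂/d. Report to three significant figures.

R_O ≈ 1000 kg O₂/d

Observed yield with endogenous decay: Y_obs = Y / (1 + k_d·θ_c) = 0.416 / (1 + 0.0660 × 18.8) = 0.416 / 2.241 = 0.1856 g VSS/g ultimate BOD.
ΔS = 742 − 5.75 = 736.2 mg/L, so the substrate removal rate is 1850 × 736.2/1000 = 1362 kg ultimate BOD/d.
P_X = Y_obs·Q·(S₀ − S) = 0.1856 × 1362 = 252.9 kg VSS/d.
Carbonaceous O₂ demand = substrate oxidised − cell-mass equivalent = 1362 − 1.42 × 252.9 = 1003 kg O₂/d.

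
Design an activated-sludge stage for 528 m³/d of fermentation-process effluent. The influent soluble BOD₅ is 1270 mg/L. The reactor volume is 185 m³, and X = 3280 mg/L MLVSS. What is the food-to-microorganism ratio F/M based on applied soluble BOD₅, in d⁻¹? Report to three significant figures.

F/M ≈ 1.11 d⁻¹

Food-to-microorganism ratio F/M = Q S₀ / (V X) = 528 × 1270 / (185.0 × 3280) = 1.105 d⁻¹.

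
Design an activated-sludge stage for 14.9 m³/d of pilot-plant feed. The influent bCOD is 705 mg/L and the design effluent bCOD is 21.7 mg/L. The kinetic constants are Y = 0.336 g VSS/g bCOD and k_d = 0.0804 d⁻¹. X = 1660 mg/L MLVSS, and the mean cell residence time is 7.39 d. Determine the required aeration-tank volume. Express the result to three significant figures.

Rearranging the biomass balance for a CMAS with decay, V = Y·Q·ΔS·θ_c / [X·(1+k_d θ_c)] = 0.336 × 14.9 × (705 − 21.7) × 7.39 / [1660 × (1 + 0.0804 × 7.39)] = 2.53×10^4 / 2646 = 9.553 m³.

V ≈ 9.55 m³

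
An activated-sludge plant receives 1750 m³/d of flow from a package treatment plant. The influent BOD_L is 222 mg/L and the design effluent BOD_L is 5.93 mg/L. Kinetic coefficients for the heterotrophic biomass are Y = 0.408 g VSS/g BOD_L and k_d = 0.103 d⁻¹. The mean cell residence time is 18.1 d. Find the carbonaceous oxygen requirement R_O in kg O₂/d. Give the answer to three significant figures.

R_O ≈ 302 kg O₂/d

The observed yield is Y_obs = Y/(1 + k_d·θ_c) = 0.408 / (1 + 0.103 × 18.1) = 0.408 / 2.864 = 0.1424 g VSS per g BOD_L removed.
Substrate removed = Q·(S₀ − S) = 1750 m³/d × (222 − 5.93) g/m³ = 3.78×10^5 g/d = 378.1 kg/d.
Biomass synthesised: P_X = Y_obs × 378.1 = 53.86 kg VSS/d.
Carbonaceous O₂ demand = substrate oxidised − cell-mass equivalent = 378.1 − 1.42 × 53.86 = 301.6 kg O₂/d.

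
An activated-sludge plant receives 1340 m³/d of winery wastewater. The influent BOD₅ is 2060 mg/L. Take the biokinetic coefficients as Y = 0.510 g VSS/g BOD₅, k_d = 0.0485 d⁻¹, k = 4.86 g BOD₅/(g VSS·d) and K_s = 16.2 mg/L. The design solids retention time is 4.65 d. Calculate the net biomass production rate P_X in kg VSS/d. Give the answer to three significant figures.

P_X ≈ 1150 kg VSS/d

For a completely mixed reactor with recycle the Lawrence–McCarty relation gives S = K_s·(1 + k_d·θ_c) / [θ_c·(Y·k − k_d) − 1] = 16.2 × (1 + 0.0485 × 4.65) / [4.65 × (0.510 × 4.86 − 0.0485) − 1] = 19.85 / 10.30 = 1.928 mg/L.
Observed yield with endogenous decay: Y_obs = Y / (1 + k_d·θ_c) = 0.510 / (1 + 0.0485 × 4.65) = 0.510 / 1.226 = 0.4161 g VSS/g BOD₅.
Substrate removed = Q·(S₀ − S) = 1340 m³/d × (2060 − 1.93) g/m³ = 2.76×10^6 g/d = 2758 kg/d.
So the net sludge growth is P_X = 0.4161 × 2758 = 1148 kg VSS/d.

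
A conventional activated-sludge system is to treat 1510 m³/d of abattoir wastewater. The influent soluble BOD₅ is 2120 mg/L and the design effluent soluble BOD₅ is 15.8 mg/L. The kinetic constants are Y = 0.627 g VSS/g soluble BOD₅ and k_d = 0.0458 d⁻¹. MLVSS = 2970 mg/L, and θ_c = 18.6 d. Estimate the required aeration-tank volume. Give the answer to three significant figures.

V ≈ 6740 m³

From the SRT design equation V = Y Q (S₀−S) θ_c / [X (1 + k_d θ_c)] = 0.627 × 1510 × (2120 − 15.8) × 18.6 / [2970 × (1 + 0.0458 × 18.6)] = 3.71×10^7 / 5500 = 6737 m³.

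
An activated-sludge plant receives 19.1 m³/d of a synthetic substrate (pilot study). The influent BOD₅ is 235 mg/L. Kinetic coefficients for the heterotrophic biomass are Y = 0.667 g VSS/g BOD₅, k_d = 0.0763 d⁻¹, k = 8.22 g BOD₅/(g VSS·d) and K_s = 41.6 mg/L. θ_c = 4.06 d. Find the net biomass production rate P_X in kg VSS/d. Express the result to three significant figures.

P_X ≈ 2.26 kg VSS/d

Effluent substrate depends only on kinetics and SRT: S = K_s(1 + k_d θ_c) / [θ_c(Yk − k_d) − 1] = 41.6 × (1 + 0.0763 × 4.06) / [4.06 × (0.667 × 8.22 − 0.0763) − 1] = 54.49 / 20.95 = 2.601 mg/L.
Y_obs = Y / (1 + k_d θ_c) = 0.667 / (1 + 0.0763 × 4.06) = 0.667 / 1.310 = 0.5092.
ΔS = 235 − 2.60 = 232.4 mg/L, so the substrate removal rate is 19.1 × 232.4/1000 = 4.439 kg BOD₅/d.
Net biomass production P_X = Y_obs × Q·(S₀ − S) = 0.5092 × 4.439 = 2.260 kg VSS/d.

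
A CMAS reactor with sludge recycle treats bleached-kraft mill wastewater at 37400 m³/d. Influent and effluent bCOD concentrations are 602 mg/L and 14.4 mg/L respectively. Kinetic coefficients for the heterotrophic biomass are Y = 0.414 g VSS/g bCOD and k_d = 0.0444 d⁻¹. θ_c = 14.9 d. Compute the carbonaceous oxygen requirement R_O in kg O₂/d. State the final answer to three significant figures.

Y_obs = Y / (1 + k_d θ_c) = 0.414 / (1 + 0.0444 × 14.9) = 0.414 / 1.662 = 0.2492.
ΔS = 602 − 14.4 = 587.6 mg/L, so the substrate removal rate is 37400 × 587.6/1000 = 21976 kg bCOD/d.
Net sludge production P_X = 0.2492 × 21976 = 5476 kg VSS/d.
R_O = Q·(S₀ − S) − 1.42·P_X = 21976 − 1.42 × 5476 = 14201 kg O₂/d.

R_O ≈ 14200 kg O₂/d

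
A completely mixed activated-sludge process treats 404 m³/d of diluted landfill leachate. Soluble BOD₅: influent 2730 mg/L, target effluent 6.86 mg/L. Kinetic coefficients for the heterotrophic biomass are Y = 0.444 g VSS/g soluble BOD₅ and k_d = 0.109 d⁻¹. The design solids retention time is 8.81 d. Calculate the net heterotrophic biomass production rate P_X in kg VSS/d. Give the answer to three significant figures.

The observed yield is Y_obs = Y/(1 + k_d·θ_c) = 0.444 / (1 + 0.109 × 8.81) = 0.444 / 1.960 = 0.2265 g VSS per g soluble BOD₅ removed.
Q·(S₀ − S) = 404 × (2730 − 6.86) × 10⁻³ = 1100 kg/d removed.
P_X = Y_obs · Q(S₀ − S) = 0.2265 × 1100 = 249.2 kg VSS/d.

P_X ≈ 249 kg VSS/d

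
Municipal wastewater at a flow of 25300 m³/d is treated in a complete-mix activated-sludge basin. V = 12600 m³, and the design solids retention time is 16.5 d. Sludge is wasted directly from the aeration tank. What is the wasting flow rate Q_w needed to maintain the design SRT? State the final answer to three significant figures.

With mixed-liquor wasting, θ_c = V/Q_w, so Q_w = V/θ_c = 12600/16.5 = 763.6 m³/d.

Q_w ≈ 764 m³/d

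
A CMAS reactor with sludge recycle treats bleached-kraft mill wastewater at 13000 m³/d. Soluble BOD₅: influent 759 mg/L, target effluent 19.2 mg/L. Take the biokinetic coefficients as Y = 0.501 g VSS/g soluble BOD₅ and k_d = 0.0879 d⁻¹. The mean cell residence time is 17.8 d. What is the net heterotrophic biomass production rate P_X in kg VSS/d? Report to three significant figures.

P_X ≈ 1880 kg VSS/d

Correct the yield for decay: Y_obs = Y/(1 + k_d θ_c) = 0.501 / (1 + 0.0879 × 17.8) = 0.501 / 2.565 = 0.1954.
Mass of soluble BOD₅ removed per day: Q(S₀ − S) = 13000 × 739.8 g/m³ = 9617 kg/d.
Net biomass production P_X = Y_obs × Q·(S₀ − S) = 0.1954 × 9617 = 1879 kg VSS/d.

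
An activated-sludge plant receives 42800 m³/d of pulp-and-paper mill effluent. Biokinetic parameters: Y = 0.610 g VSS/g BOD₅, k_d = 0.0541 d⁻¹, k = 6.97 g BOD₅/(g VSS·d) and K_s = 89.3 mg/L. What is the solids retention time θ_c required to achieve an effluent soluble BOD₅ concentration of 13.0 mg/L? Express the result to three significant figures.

θ_c ≈ 2.06 d

At the target effluent, Y k S/(K_s+S) = 0.610×6.97×13.0/102.3 = 0.5403 d⁻¹.
Then 1/θ_c = μ − k_d = 0.5403 − 0.0541 = 0.4862 d⁻¹, giving θ_c = 2.057 d.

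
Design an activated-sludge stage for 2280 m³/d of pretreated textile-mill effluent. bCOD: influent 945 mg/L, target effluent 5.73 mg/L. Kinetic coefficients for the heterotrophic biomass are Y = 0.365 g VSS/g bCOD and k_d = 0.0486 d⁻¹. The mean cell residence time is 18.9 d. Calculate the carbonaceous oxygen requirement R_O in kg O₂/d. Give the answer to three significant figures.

R_O ≈ 1560 kg O₂/d

The observed yield is Y_obs = Y/(1 + k_d·θ_c) = 0.365 / (1 + 0.0486 × 18.9) = 0.365 / 1.919 = 0.1902 g VSS per g bCOD removed.
Q·(S₀ − S) = 2280 × (945 − 5.73) × 10⁻³ = 2142 kg/d removed.
Biomass synthesised: P_X = Y_obs × 2142 = 407.4 kg VSS/d.
R_O = Q·ΔS − 1.42 P_X = 2142 − 578.5 = 1563 kg O₂/d.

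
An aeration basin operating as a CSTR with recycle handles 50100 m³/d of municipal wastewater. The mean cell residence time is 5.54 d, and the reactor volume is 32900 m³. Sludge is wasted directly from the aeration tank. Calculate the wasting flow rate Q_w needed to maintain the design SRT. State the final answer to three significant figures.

Q_w ≈ 5940 m³/d

With mixed-liquor wasting, θ_c = V/Q_w, so Q_w = V/θ_c = 32900/5.54 = 5939 m³/d.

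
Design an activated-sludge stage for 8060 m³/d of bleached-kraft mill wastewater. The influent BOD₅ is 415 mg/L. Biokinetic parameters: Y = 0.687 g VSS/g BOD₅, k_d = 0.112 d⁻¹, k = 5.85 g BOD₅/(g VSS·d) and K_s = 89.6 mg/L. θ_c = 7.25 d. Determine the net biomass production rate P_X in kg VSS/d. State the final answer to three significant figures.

Effluent substrate depends only on kinetics and SRT: S = K_s(1 + k_d θ_c) / [θ_c(Yk − k_d) − 1] = 89.6 × (1 + 0.112 × 7.25) / [7.25 × (0.687 × 5.85 − 0.112) − 1] = 162.4 / 27.33 = 5.942 mg/L.
Correct the yield for decay: Y_obs = Y/(1 + k_d θ_c) = 0.687 / (1 + 0.112 × 7.25) = 0.687 / 1.812 = 0.3791.
Mass of BOD₅ removed per day: Q(S₀ − S) = 8060 × 409.1 g/m³ = 3297 kg/d.
Net biomass production P_X = Y_obs × Q·(S₀ − S) = 0.3791 × 3297 = 1250 kg VSS/d.

P_X ≈ 1250 kg VSS/d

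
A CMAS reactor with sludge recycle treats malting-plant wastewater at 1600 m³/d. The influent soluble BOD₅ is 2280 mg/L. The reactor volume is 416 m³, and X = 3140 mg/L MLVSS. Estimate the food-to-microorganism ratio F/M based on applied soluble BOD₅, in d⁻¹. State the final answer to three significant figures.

F/M ≈ 2.79 d⁻¹

F/M = Q·S₀ / (V·X) = 1600 × 2280 / (416.0 × 3140) = 2.793 g soluble BOD₅·(g VSS·d)⁻¹.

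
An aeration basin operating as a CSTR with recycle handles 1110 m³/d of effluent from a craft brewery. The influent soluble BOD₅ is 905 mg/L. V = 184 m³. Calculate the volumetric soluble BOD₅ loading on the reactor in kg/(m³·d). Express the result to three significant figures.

Applied soluble BOD₅ load per unit volume = Q·S₀/V = (1110 × 905/1000)/184.0 = 5.460 kg soluble BOD₅·m⁻³·d⁻¹.

L_v ≈ 5.46 kg soluble BOD₅/(m³·d)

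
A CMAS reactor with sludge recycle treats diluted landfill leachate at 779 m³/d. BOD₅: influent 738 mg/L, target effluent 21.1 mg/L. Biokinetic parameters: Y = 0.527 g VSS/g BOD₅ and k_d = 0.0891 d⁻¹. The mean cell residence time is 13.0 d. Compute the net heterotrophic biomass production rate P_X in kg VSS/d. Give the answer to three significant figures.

The observed yield is Y_obs = Y/(1 + k_d·θ_c) = 0.527 / (1 + 0.0891 × 13.0) = 0.527 / 2.158 = 0.2442 g VSS per g BOD₅ removed.
Substrate removed = Q·(S₀ − S) = 779 m³/d × (738 − 21.1) g/m³ = 5.58×10^5 g/d = 558.5 kg/d.
So the net sludge growth is P_X = 0.2442 × 558.5 = 136.4 kg VSS/d.

P_X ≈ 136 kg VSS/d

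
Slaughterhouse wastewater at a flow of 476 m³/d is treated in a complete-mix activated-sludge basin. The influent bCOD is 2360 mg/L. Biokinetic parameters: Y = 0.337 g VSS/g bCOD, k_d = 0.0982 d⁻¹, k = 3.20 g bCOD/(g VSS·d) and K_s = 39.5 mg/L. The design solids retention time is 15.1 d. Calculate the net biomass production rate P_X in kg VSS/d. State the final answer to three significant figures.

For a completely mixed reactor with recycle the Lawrence–McCarty relation gives S = K_s·(1 + k_d·θ_c) / [θ_c·(Y·k − k_d) − 1] = 39.5 × (1 + 0.0982 × 15.1) / [15.1 × (0.337 × 3.20 − 0.0982) − 1] = 98.07 / 13.80 = 7.106 mg/L.
The observed yield is Y_obs = Y/(1 + k_d·θ_c) = 0.337 / (1 + 0.0982 × 15.1) = 0.337 / 2.483 = 0.1357 g VSS per g bCOD removed.
Substrate removed = Q·(S₀ − S) = 476 m³/d × (2360 − 7.11) g/m³ = 1.12×10^6 g/d = 1120 kg/d.
P_X = Y_obs · Q(S₀ − S) = 0.1357 × 1120 = 152.0 kg VSS/d.

P_X ≈ 152 kg VSS/d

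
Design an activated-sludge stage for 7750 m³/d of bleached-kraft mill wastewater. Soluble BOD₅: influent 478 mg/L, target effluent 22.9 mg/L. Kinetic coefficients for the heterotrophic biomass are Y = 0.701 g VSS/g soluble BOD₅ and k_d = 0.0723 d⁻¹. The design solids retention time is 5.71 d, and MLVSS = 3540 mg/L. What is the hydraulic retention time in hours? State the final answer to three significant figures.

τ ≈ 8.74 h

Steady-state biomass mass balance: V·X·(1 + k_d·θ_c) = Y·Q·(S₀ − S)·θ_c, so V = 0.701 × 7750 × (478 − 22.9) × 5.71 / [3540 × (1 + 0.0723 × 5.71)] = 1.41×10^7 / 5001 = 2823 m³.
HRT = V/Q = 2823 m³ / 7750 m³·d⁻¹ = 0.3642 d × 24 = 8.741 h.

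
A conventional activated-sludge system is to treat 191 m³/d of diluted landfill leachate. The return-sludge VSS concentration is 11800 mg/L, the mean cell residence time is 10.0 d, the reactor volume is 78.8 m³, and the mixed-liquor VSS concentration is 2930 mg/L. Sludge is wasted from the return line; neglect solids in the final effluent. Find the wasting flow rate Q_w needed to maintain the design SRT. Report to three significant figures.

Q_w ≈ 1.96 m³/d

θ_c = V·X/(Q_w·X_r) when wasting from the recycle, so Q_w = V·X/(θ_c·X_r) = 78.80 × 2930 / (10.0 × 11800) = 1.957 m³/d.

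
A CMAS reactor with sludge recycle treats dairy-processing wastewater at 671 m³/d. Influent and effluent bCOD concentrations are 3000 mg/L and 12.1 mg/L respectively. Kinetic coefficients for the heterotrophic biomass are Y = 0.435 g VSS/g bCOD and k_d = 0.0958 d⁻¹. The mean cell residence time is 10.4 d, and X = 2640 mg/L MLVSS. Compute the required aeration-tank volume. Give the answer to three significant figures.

V ≈ 1720 m³

From the SRT design equation V = Y Q (S₀−S) θ_c / [X (1 + k_d θ_c)] = 0.435 × 671 × (3000 − 12.1) × 10.4 / [2640 × (1 + 0.0958 × 10.4)] = 9.07×10^6 / 5270 = 1721 m³.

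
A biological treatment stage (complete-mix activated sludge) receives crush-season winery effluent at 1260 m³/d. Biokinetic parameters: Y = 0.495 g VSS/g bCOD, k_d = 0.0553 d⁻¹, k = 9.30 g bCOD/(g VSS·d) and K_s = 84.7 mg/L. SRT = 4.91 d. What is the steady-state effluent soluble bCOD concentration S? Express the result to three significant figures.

S ≈ 5.05 mg/L

For a completely mixed reactor with recycle the Lawrence–McCarty relation gives S = K_s·(1 + k_d·θ_c) / [θ_c·(Y·k − k_d) − 1] = 84.7 × (1 + 0.0553 × 4.91) / [4.91 × (0.495 × 9.30 − 0.0553) − 1] = 107.7 / 21.33 = 5.049 mg/L.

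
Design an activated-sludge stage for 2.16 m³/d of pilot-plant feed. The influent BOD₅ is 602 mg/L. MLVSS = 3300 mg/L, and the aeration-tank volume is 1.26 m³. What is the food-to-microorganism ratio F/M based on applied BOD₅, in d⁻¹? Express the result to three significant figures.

F/M ≈ 0.313 d⁻¹

F/M = applied load / biomass = Q·S₀/(V·X) = 2.16 × 602 / (1.260 × 3300) = 0.3127 d⁻¹.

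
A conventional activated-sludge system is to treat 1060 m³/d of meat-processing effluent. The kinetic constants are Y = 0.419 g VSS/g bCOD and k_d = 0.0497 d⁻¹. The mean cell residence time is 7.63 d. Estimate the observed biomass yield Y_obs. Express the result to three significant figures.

Y_obs ≈ 0.304 g VSS/g bCOD

Correct the yield for decay: Y_obs = Y/(1 + k_d θ_c) = 0.419 / (1 + 0.0497 × 7.63) = 0.419 / 1.379 = 0.3038.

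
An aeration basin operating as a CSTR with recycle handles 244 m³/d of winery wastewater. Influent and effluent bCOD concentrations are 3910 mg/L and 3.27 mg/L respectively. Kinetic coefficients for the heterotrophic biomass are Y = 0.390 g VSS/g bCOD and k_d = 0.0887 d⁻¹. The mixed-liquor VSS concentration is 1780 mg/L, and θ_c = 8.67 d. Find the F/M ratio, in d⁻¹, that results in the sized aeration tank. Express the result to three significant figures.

From the SRT design equation V = Y Q (S₀−S) θ_c / [X (1 + k_d θ_c)] = 0.390 × 244 × (3910 − 3.27) × 8.67 / [1780 × (1 + 0.0887 × 8.67)] = 3.22×10^6 / 3149 = 1024 m³.
F/M = applied load / biomass = Q·S₀/(V·X) = 244 × 3910 / (1024 × 1780) = 0.5236 d⁻¹.

F/M ≈ 0.524 d⁻¹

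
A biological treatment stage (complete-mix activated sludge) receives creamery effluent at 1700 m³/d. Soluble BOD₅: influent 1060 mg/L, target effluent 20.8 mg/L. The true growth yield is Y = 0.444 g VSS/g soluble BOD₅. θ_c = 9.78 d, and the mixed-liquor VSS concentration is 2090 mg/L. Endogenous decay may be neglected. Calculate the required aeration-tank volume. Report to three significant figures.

V ≈ 3670 m³

Biomass mass balance (decay neglected): V·X = Y·Q·(S₀ − S)·θ_c, so V = 0.444 × 1700 × (1060 − 20.8) × 9.78 / 2090 = 3670 m³.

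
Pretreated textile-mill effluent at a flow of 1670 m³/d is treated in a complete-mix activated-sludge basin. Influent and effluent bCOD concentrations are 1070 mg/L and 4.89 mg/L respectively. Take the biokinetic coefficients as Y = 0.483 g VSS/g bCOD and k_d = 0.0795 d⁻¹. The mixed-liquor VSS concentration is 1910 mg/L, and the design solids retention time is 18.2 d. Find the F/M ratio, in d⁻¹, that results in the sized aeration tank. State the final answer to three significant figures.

Steady-state biomass mass balance: V·X·(1 + k_d·θ_c) = Y·Q·(S₀ − S)·θ_c, so V = 0.483 × 1670 × (1070 − 4.89) × 18.2 / [1910 × (1 + 0.0795 × 18.2)] = 1.56×10^7 / 4674 = 3346 m³.
Food-to-microorganism ratio F/M = Q S₀ / (V X) = 1670 × 1070 / (3346 × 1910) = 0.2796 d⁻¹.

F/M ≈ 0.280 d⁻¹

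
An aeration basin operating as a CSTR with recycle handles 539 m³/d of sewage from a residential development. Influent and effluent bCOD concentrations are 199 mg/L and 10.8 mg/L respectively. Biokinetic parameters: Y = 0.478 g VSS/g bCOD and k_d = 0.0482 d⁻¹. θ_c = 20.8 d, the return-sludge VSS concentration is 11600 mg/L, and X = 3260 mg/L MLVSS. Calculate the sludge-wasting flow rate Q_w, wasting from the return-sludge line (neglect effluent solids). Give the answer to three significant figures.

Q_w ≈ 2.09 m³/d

Rearranging the biomass balance for a CMAS with decay, V = Y·Q·ΔS·θ_c / [X·(1+k_d θ_c)] = 0.478 × 539 × (199 − 10.8) × 20.8 / [3260 × (1 + 0.0482 × 20.8)] = 1.01×10^6 / 6528 = 154.5 m³.
Q_w = (V·X)/(θ_c X_r) = 154.5 × 3260 / (20.8 × 11600) = 2.087 m³/d.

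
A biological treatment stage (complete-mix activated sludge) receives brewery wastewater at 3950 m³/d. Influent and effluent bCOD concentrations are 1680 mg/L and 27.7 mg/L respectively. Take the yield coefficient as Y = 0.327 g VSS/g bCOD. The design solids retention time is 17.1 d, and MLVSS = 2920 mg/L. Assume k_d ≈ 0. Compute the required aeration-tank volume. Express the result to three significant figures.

With k_d = 0 the design equation reduces to V = Y Q (S₀−S) θ_c / X = 0.327 × 3950 × (1680 − 27.7) × 17.1 / 2920 = 12498 m³.

V ≈ 12500 m³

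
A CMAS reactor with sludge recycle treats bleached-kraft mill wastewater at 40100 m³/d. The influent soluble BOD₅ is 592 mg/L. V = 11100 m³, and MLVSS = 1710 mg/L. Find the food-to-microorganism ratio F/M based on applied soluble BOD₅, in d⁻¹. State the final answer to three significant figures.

Food-to-microorganism ratio F/M = Q S₀ / (V X) = 40100 × 592 / (11100 × 1710) = 1.251 d⁻¹.

F/M ≈ 1.25 d⁻¹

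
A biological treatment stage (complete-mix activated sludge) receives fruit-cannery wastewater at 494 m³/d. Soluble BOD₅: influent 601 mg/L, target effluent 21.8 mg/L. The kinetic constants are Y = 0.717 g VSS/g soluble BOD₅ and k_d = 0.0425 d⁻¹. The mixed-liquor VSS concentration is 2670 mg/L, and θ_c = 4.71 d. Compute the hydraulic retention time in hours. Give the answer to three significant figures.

τ ≈ 14.6 h

From the SRT design equation V = Y Q (S₀−S) θ_c / [X (1 + k_d θ_c)] = 0.717 × 494 × (601 − 21.8) × 4.71 / [2670 × (1 + 0.0425 × 4.71)] = 9.66×10^5 / 3204 = 301.5 m³.
τ = V/Q = 301.5/494 = 0.6104 d, or 14.65 h.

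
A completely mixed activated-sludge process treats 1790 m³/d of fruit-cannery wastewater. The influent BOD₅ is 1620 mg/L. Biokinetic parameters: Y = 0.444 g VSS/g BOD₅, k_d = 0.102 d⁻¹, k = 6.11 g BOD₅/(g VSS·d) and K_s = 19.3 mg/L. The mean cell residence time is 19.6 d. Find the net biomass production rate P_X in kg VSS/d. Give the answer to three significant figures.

From the Monod/SRT balance for a CMAS, S = K_s·(1+k_d θ_c)/[θ_c·(Y k − k_d) − 1] = 19.3 × (1 + 0.102 × 19.6) / [19.6 × (0.444 × 6.11 − 0.102) − 1] = 57.88 / 50.17 = 1.154 mg/L.
Correct the yield for decay: Y_obs = Y/(1 + k_d θ_c) = 0.444 / (1 + 0.102 × 19.6) = 0.444 / 2.999 = 0.1480.
ΔS = 1620 − 1.15 = 1619 mg/L, so the substrate removal rate is 1790 × 1619/1000 = 2898 kg BOD₅/d.
So the net sludge growth is P_X = 0.1480 × 2898 = 429.0 kg VSS/d.

P_X ≈ 429 kg VSS/d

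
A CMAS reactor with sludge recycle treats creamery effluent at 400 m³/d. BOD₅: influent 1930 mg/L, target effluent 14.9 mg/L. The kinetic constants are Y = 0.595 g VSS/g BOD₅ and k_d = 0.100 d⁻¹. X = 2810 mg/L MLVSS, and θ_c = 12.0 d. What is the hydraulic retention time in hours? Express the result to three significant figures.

τ ≈ 53.1 h

From the SRT design equation V = Y Q (S₀−S) θ_c / [X (1 + k_d θ_c)] = 0.595 × 400 × (1930 − 14.9) × 12.0 / [2810 × (1 + 0.100 × 12.0)] = 5.47×10^6 / 6182 = 884.8 m³.
HRT = V/Q = 884.8 m³ / 400 m³·d⁻¹ = 2.212 d × 24 = 53.09 h.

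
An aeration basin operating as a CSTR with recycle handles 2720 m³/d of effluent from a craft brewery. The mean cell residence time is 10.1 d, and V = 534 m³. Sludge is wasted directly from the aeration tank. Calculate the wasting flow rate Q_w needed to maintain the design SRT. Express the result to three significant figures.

For wasting at MLVSS concentration, Q_w = V/θ_c = 534.0/10.1 = 52.87 m³/d.

Q_w ≈ 52.9 m³/d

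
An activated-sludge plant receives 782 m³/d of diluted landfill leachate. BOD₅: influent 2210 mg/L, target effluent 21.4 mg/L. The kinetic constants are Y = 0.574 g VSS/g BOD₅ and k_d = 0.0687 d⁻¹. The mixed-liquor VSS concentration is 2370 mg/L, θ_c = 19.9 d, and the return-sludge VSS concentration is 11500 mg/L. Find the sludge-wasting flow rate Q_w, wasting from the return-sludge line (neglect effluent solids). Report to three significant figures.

From the SRT design equation V = Y Q (S₀−S) θ_c / [X (1 + k_d θ_c)] = 0.574 × 782 × (2210 − 21.4) × 19.9 / [2370 × (1 + 0.0687 × 19.9)] = 1.95×10^7 / 5610 = 3485 m³.
Wasting from the return line (neglecting effluent solids): Q_w = V·X / (θ_c·X_r) = 3485 × 2370 / (19.9 × 11500) = 36.09 m³/d.

Q_w ≈ 36.1 m³/d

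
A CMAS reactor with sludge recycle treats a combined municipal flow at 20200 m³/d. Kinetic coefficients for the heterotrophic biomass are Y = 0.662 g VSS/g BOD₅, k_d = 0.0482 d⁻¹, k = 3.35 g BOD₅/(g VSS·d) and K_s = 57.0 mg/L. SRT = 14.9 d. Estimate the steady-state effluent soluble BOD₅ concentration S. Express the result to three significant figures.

S ≈ 3.13 mg/L

Effluent substrate depends only on kinetics and SRT: S = K_s(1 + k_d θ_c) / [θ_c(Yk − k_d) − 1] = 57.0 × (1 + 0.0482 × 14.9) / [14.9 × (0.662 × 3.35 − 0.0482) − 1] = 97.94 / 31.33 = 3.126 mg/L.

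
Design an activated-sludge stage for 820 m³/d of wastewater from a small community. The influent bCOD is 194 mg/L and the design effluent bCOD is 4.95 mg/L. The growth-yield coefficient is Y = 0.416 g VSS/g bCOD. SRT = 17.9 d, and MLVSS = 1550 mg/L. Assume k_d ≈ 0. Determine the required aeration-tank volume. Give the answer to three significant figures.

V ≈ 745 m³

V·X = Y·Q·ΔS·θ_c gives V = 0.416 × 820 × (194 − 4.95) × 17.9 / 1550 = 744.7 m³.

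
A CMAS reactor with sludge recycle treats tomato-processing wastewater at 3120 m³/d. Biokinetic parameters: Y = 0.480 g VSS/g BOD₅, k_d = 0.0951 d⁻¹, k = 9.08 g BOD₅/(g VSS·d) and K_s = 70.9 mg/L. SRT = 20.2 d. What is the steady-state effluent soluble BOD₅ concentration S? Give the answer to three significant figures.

From the Monod/SRT balance for a CMAS, S = K_s·(1+k_d θ_c)/[θ_c·(Y k − k_d) − 1] = 70.9 × (1 + 0.0951 × 20.2) / [20.2 × (0.480 × 9.08 − 0.0951) − 1] = 207.1 / 85.12 = 2.433 mg/L.

S ≈ 2.43 mg/L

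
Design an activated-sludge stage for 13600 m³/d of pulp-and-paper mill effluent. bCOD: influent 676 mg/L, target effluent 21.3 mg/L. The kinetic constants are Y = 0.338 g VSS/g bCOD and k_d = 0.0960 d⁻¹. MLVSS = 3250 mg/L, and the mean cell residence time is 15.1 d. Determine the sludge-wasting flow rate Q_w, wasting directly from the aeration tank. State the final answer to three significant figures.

Steady-state biomass mass balance: V·X·(1 + k_d·θ_c) = Y·Q·(S₀ − S)·θ_c, so V = 0.338 × 13600 × (676 − 21.3) × 15.1 / [3250 × (1 + 0.0960 × 15.1)] = 4.54×10^7 / 7961 = 5708 m³.
Wasting from the aeration tank: Q_w = V / θ_c = 5708 / 15.1 = 378.0 m³/d.

Q_w ≈ 378 m³/d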